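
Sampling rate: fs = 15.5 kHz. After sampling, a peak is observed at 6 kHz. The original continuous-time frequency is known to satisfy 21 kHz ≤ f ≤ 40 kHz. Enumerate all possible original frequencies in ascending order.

21.5 kHz, 25 kHz, 37 kHz

Frequencies that alias to 6 kHz are k·fs ± 6 kHz for integer k ≥ 0.
k=0: 6 kHz.
k=1: 9.5 kHz, 21.5 kHz.
k=2: 25 kHz, 37 kHz.
k=3: 40.5 kHz, 52.5 kHz.
Within [21 kHz, 40 kHz]: 21.5 kHz, 25 kHz, 37 kHz.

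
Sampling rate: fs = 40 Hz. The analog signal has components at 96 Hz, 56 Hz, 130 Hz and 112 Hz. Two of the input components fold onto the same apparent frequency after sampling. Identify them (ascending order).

fs/2 = 20 Hz.
96 Hz mod fs = 16 Hz.
16 Hz ≤ fs/2 = 20 Hz, appears at 16 Hz.
56 Hz mod fs = 16 Hz.
16 Hz ≤ fs/2 = 20 Hz, appears at 16 Hz.
130 Hz mod fs = 10 Hz.
10 Hz ≤ fs/2 = 20 Hz, appears at 10 Hz.
112 Hz mod fs = 32 Hz.
32 Hz > fs/2 = 20 Hz, folds to fs − 32 Hz = 8 Hz.
56 Hz and 96 Hz both map to 16 Hz.

56 Hz, 96 Hz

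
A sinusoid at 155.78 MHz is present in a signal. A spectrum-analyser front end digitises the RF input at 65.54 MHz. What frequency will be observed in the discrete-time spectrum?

155.78 MHz mod fs = 24.7 MHz.
24.7 MHz ≤ fs/2 = 32.77 MHz, appears at 24.7 MHz.

24.7 MHz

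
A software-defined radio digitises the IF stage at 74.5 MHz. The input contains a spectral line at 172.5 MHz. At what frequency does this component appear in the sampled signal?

172.5 MHz mod fs = 23.5 MHz.
23.5 MHz ≤ fs/2 = 37.25 MHz, appears at 23.5 MHz.

23.5 MHz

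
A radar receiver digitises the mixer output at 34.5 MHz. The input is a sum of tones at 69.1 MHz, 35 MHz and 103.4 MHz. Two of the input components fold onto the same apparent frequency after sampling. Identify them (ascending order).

69.1 MHz, 103.4 MHz

fs/2 = 17.25 MHz.
69.1 MHz mod fs = 0.1 MHz.
0.1 MHz ≤ fs/2 = 17.25 MHz, appears at 0.1 MHz.
35 MHz mod fs = 0.5 MHz.
0.5 MHz ≤ fs/2 = 17.25 MHz, appears at 0.5 MHz.
103.4 MHz mod fs = 34.4 MHz.
34.4 MHz > fs/2 = 17.25 MHz, folds to fs − 34.4 MHz = 0.1 MHz.
69.1 MHz and 103.4 MHz both map to 0.1 MHz.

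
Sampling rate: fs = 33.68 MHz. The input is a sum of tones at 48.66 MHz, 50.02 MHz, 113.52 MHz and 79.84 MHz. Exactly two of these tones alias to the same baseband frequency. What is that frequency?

12.48 MHz

fs/2 = 16.84 MHz.
48.66 MHz mod fs = 14.98 MHz.
14.98 MHz ≤ fs/2 = 16.84 MHz, appears at 14.98 MHz.
50.02 MHz mod fs = 16.34 MHz.
16.34 MHz ≤ fs/2 = 16.84 MHz, appears at 16.34 MHz.
113.52 MHz mod fs = 12.48 MHz.
12.48 MHz ≤ fs/2 = 16.84 MHz, appears at 12.48 MHz.
79.84 MHz mod fs = 12.48 MHz.
12.48 MHz ≤ fs/2 = 16.84 MHz, appears at 12.48 MHz.
79.84 MHz and 113.52 MHz both map to 12.48 MHz.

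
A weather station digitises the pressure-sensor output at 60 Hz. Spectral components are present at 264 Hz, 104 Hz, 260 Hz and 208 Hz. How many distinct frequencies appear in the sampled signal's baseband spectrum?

fs/2 = 30 Hz.
264 Hz mod fs = 24 Hz.
24 Hz ≤ fs/2 = 30 Hz, appears at 24 Hz.
104 Hz mod fs = 44 Hz.
44 Hz > fs/2 = 30 Hz, folds to fs − 44 Hz = 16 Hz.
260 Hz mod fs = 20 Hz.
20 Hz ≤ fs/2 = 30 Hz, appears at 20 Hz.
208 Hz mod fs = 28 Hz.
28 Hz ≤ fs/2 = 30 Hz, appears at 28 Hz.
Distinct values: {16 Hz, 20 Hz, 24 Hz, 28 Hz} → 4.

4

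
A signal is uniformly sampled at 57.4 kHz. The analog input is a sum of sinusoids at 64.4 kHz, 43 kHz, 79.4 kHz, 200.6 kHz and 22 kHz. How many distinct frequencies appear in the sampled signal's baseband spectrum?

fs/2 = 28.7 kHz.
64.4 kHz mod fs = 7 kHz.
7 kHz ≤ fs/2 = 28.7 kHz, appears at 7 kHz.
43 kHz > fs/2 = 28.7 kHz, folds to fs − 43 kHz = 14.4 kHz.
79.4 kHz mod fs = 22 kHz.
22 kHz ≤ fs/2 = 28.7 kHz, appears at 22 kHz.
200.6 kHz mod fs = 28.4 kHz.
28.4 kHz ≤ fs/2 = 28.7 kHz, appears at 28.4 kHz.
22 kHz ≤ fs/2 = 28.7 kHz, passes unchanged.
Distinct values: {7 kHz, 14.4 kHz, 22 kHz, 28.4 kHz} → 4.

4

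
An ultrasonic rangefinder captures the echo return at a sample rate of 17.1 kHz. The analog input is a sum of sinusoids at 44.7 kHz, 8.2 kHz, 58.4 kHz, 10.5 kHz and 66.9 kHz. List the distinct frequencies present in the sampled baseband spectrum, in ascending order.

fs/2 = 8.55 kHz.
44.7 kHz mod fs = 10.5 kHz.
10.5 kHz > fs/2 = 8.55 kHz, folds to fs − 10.5 kHz = 6.6 kHz.
8.2 kHz ≤ fs/2 = 8.55 kHz, passes unchanged.
58.4 kHz mod fs = 7.1 kHz.
7.1 kHz ≤ fs/2 = 8.55 kHz, appears at 7.1 kHz.
10.5 kHz > fs/2 = 8.55 kHz, folds to fs − 10.5 kHz = 6.6 kHz.
66.9 kHz mod fs = 15.6 kHz.
15.6 kHz > fs/2 = 8.55 kHz, folds to fs − 15.6 kHz = 1.5 kHz.
Distinct values: {1.5 kHz, 6.6 kHz, 7.1 kHz, 8.2 kHz}.

1.5 kHz, 6.6 kHz, 7.1 kHz, 8.2 kHz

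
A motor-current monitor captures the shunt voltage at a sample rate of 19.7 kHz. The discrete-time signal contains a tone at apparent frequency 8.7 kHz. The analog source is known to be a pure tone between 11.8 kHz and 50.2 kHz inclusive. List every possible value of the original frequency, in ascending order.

Frequencies that alias to 8.7 kHz are k·fs ± 8.7 kHz for integer k ≥ 0.
k=0: 8.7 kHz.
k=1: 11 kHz, 28.4 kHz.
k=2: 30.7 kHz, 48.1 kHz.
k=3: 50.4 kHz, 67.8 kHz.
Within [11.8 kHz, 50.2 kHz]: 28.4 kHz, 30.7 kHz, 48.1 kHz.

28.4 kHz, 30.7 kHz, 48.1 kHz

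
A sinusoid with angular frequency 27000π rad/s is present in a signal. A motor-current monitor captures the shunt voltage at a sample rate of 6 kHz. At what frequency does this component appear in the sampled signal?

1.5 kHz

ω = 27000π rad/s → f = ω/(2π) = 13500 Hz = 13.5 kHz.
13.5 kHz mod fs = 1.5 kHz.
1.5 kHz ≤ fs/2 = 3 kHz, appears at 1.5 kHz.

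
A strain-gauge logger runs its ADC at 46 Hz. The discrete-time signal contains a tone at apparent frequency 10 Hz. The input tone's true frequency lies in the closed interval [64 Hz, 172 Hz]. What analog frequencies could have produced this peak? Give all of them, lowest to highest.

82 Hz, 102 Hz, 128 Hz, 148 Hz

Frequencies that alias to 10 Hz are k·fs ± 10 Hz for integer k ≥ 0.
k=0: 10 Hz.
k=1: 36 Hz, 56 Hz.
k=2: 82 Hz, 102 Hz.
k=3: 128 Hz, 148 Hz.
k=4: 174 Hz, 194 Hz.
Within [64 Hz, 172 Hz]: 82 Hz, 102 Hz, 128 Hz, 148 Hz.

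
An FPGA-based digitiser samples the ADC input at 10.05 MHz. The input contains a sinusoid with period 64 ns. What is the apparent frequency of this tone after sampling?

T = 64 ns → f = 1/T = 15.625 MHz.
15.625 MHz mod fs = 5.575 MHz.
5.575 MHz > fs/2 = 5.025 MHz, folds to fs − 5.575 MHz = 4.475 MHz.

4.475 MHz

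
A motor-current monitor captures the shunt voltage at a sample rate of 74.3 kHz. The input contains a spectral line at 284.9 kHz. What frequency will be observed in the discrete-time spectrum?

12.3 kHz

284.9 kHz mod fs = 62 kHz.
62 kHz > fs/2 = 37.15 kHz, folds to fs − 62 kHz = 12.3 kHz.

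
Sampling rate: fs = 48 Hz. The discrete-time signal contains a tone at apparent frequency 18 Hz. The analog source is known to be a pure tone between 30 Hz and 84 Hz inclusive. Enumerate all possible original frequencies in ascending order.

Frequencies that alias to 18 Hz are k·fs ± 18 Hz for integer k ≥ 0.
k=0: 18 Hz.
k=1: 30 Hz, 66 Hz.
k=2: 78 Hz, 114 Hz.
k=3: 126 Hz, 162 Hz.
Within [30 Hz, 84 Hz]: 30 Hz, 66 Hz, 78 Hz.

30 Hz, 66 Hz, 78 Hz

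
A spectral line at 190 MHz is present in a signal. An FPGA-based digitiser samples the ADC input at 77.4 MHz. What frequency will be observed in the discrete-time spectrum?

35.2 MHz

190 MHz mod fs = 35.2 MHz.
35.2 MHz ≤ fs/2 = 38.7 MHz, appears at 35.2 MHz.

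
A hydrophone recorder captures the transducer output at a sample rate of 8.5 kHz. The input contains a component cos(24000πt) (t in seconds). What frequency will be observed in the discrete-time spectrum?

3.5 kHz

ω = 24000π rad/s → f = ω/(2π) = 12000 Hz = 12 kHz.
12 kHz mod fs = 3.5 kHz.
3.5 kHz ≤ fs/2 = 4.25 kHz, appears at 3.5 kHz.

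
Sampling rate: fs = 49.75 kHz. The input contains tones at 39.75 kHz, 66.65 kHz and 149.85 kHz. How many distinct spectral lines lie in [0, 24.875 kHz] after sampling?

fs/2 = 24.875 kHz.
39.75 kHz > fs/2 = 24.875 kHz, folds to fs − 39.75 kHz = 10 kHz.
66.65 kHz mod fs = 16.9 kHz.
16.9 kHz ≤ fs/2 = 24.875 kHz, appears at 16.9 kHz.
149.85 kHz mod fs = 0.6 kHz.
0.6 kHz ≤ fs/2 = 24.875 kHz, appears at 0.6 kHz.
Distinct values: {0.6 kHz, 10 kHz, 16.9 kHz} → 3.

3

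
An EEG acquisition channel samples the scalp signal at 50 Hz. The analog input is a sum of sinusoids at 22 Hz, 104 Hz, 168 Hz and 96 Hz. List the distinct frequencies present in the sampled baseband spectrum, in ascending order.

fs/2 = 25 Hz.
22 Hz ≤ fs/2 = 25 Hz, passes unchanged.
104 Hz mod fs = 4 Hz.
4 Hz ≤ fs/2 = 25 Hz, appears at 4 Hz.
168 Hz mod fs = 18 Hz.
18 Hz ≤ fs/2 = 25 Hz, appears at 18 Hz.
96 Hz mod fs = 46 Hz.
46 Hz > fs/2 = 25 Hz, folds to fs − 46 Hz = 4 Hz.
Distinct values: {4 Hz, 18 Hz, 22 Hz}.

4 Hz, 18 Hz, 22 Hz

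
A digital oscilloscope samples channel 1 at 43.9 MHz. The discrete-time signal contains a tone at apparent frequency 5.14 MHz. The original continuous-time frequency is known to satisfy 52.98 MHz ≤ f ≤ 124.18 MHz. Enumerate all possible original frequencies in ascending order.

Frequencies that alias to 5.14 MHz are k·fs ± 5.14 MHz for integer k ≥ 0.
k=0: 5.14 MHz.
k=1: 38.76 MHz, 49.04 MHz.
k=2: 82.66 MHz, 92.94 MHz.
k=3: 126.56 MHz, 136.84 MHz.
Within [52.98 MHz, 124.18 MHz]: 82.66 MHz, 92.94 MHz.

82.66 MHz, 92.94 MHz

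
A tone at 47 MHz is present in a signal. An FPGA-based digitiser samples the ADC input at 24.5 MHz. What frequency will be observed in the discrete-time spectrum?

2 MHz

47 MHz mod fs = 22.5 MHz.
22.5 MHz > fs/2 = 12.25 MHz, folds to fs − 22.5 MHz = 2 MHz.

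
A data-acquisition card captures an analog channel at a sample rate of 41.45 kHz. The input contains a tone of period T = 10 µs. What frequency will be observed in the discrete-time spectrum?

T = 10 µs → f = 1/T = 100 kHz.
100 kHz mod fs = 17.1 kHz.
17.1 kHz ≤ fs/2 = 20.725 kHz, appears at 17.1 kHz.

17.1 kHz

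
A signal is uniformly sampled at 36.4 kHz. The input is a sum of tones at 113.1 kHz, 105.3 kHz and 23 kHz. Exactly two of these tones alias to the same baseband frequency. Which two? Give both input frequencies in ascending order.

fs/2 = 18.2 kHz.
113.1 kHz mod fs = 3.9 kHz.
3.9 kHz ≤ fs/2 = 18.2 kHz, appears at 3.9 kHz.
105.3 kHz mod fs = 32.5 kHz.
32.5 kHz > fs/2 = 18.2 kHz, folds to fs − 32.5 kHz = 3.9 kHz.
23 kHz > fs/2 = 18.2 kHz, folds to fs − 23 kHz = 13.4 kHz.
105.3 kHz and 113.1 kHz both map to 3.9 kHz.

105.3 kHz, 113.1 kHz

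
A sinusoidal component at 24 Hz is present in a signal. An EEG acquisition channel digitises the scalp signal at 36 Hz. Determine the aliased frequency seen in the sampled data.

12 Hz

24 Hz > fs/2 = 18 Hz, folds to fs − 24 Hz = 12 Hz.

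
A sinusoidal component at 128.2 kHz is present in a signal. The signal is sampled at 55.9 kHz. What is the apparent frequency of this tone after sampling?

16.4 kHz

128.2 kHz mod fs = 16.4 kHz.
16.4 kHz ≤ fs/2 = 27.95 kHz, appears at 16.4 kHz.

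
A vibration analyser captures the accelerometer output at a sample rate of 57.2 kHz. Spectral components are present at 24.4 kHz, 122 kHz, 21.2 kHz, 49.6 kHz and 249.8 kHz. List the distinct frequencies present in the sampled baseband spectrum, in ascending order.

fs/2 = 28.6 kHz.
24.4 kHz ≤ fs/2 = 28.6 kHz, passes unchanged.
122 kHz mod fs = 7.6 kHz.
7.6 kHz ≤ fs/2 = 28.6 kHz, appears at 7.6 kHz.
21.2 kHz ≤ fs/2 = 28.6 kHz, passes unchanged.
49.6 kHz > fs/2 = 28.6 kHz, folds to fs − 49.6 kHz = 7.6 kHz.
249.8 kHz mod fs = 21 kHz.
21 kHz ≤ fs/2 = 28.6 kHz, appears at 21 kHz.
Distinct values: {7.6 kHz, 21 kHz, 21.2 kHz, 24.4 kHz}.

7.6 kHz, 21 kHz, 21.2 kHz, 24.4 kHz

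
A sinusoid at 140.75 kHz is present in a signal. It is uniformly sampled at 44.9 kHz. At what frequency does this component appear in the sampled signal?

140.75 kHz mod fs = 6.05 kHz.
6.05 kHz ≤ fs/2 = 22.45 kHz, appears at 6.05 kHz.

6.05 kHz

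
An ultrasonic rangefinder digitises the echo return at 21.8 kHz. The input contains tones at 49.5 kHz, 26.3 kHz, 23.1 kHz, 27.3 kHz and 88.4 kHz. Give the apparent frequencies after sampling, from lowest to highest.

1.2 kHz, 1.3 kHz, 4.5 kHz, 5.5 kHz, 5.9 kHz

fs/2 = 10.9 kHz.
49.5 kHz mod fs = 5.9 kHz.
5.9 kHz ≤ fs/2 = 10.9 kHz, appears at 5.9 kHz.
26.3 kHz mod fs = 4.5 kHz.
4.5 kHz ≤ fs/2 = 10.9 kHz, appears at 4.5 kHz.
23.1 kHz mod fs = 1.3 kHz.
1.3 kHz ≤ fs/2 = 10.9 kHz, appears at 1.3 kHz.
27.3 kHz mod fs = 5.5 kHz.
5.5 kHz ≤ fs/2 = 10.9 kHz, appears at 5.5 kHz.
88.4 kHz mod fs = 1.2 kHz.
1.2 kHz ≤ fs/2 = 10.9 kHz, appears at 1.2 kHz.
Distinct values: {1.2 kHz, 1.3 kHz, 4.5 kHz, 5.5 kHz, 5.9 kHz}.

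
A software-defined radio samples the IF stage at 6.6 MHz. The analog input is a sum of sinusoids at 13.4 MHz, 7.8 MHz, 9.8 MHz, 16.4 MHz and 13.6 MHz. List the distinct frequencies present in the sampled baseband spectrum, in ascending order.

fs/2 = 3.3 MHz.
13.4 MHz mod fs = 0.2 MHz.
0.2 MHz ≤ fs/2 = 3.3 MHz, appears at 0.2 MHz.
7.8 MHz mod fs = 1.2 MHz.
1.2 MHz ≤ fs/2 = 3.3 MHz, appears at 1.2 MHz.
9.8 MHz mod fs = 3.2 MHz.
3.2 MHz ≤ fs/2 = 3.3 MHz, appears at 3.2 MHz.
16.4 MHz mod fs = 3.2 MHz.
3.2 MHz ≤ fs/2 = 3.3 MHz, appears at 3.2 MHz.
13.6 MHz mod fs = 0.4 MHz.
0.4 MHz ≤ fs/2 = 3.3 MHz, appears at 0.4 MHz.
Distinct values: {0.2 MHz, 0.4 MHz, 1.2 MHz, 3.2 MHz}.

0.2 MHz, 0.4 MHz, 1.2 MHz, 3.2 MHz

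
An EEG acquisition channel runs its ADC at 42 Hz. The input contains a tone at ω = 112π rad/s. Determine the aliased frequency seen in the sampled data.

14 Hz

ω = 112π rad/s → f = ω/(2π) = 56 Hz.
56 Hz mod fs = 14 Hz.
14 Hz ≤ fs/2 = 21 Hz, appears at 14 Hz.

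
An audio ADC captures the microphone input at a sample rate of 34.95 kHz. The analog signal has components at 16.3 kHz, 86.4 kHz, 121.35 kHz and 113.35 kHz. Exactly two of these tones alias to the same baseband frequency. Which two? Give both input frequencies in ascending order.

fs/2 = 17.475 kHz.
16.3 kHz ≤ fs/2 = 17.475 kHz, passes unchanged.
86.4 kHz mod fs = 16.5 kHz.
16.5 kHz ≤ fs/2 = 17.475 kHz, appears at 16.5 kHz.
121.35 kHz mod fs = 16.5 kHz.
16.5 kHz ≤ fs/2 = 17.475 kHz, appears at 16.5 kHz.
113.35 kHz mod fs = 8.5 kHz.
8.5 kHz ≤ fs/2 = 17.475 kHz, appears at 8.5 kHz.
86.4 kHz and 121.35 kHz both map to 16.5 kHz.

86.4 kHz, 121.35 kHz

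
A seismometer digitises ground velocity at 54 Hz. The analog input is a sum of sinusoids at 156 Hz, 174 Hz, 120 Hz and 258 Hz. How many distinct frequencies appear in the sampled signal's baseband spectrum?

fs/2 = 27 Hz.
156 Hz mod fs = 48 Hz.
48 Hz > fs/2 = 27 Hz, folds to fs − 48 Hz = 6 Hz.
174 Hz mod fs = 12 Hz.
12 Hz ≤ fs/2 = 27 Hz, appears at 12 Hz.
120 Hz mod fs = 12 Hz.
12 Hz ≤ fs/2 = 27 Hz, appears at 12 Hz.
258 Hz mod fs = 42 Hz.
42 Hz > fs/2 = 27 Hz, folds to fs − 42 Hz = 12 Hz.
Distinct values: {6 Hz, 12 Hz} → 2.

2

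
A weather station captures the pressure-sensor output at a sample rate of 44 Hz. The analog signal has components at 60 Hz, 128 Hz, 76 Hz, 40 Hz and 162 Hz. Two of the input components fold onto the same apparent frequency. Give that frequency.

4 Hz

fs/2 = 22 Hz.
60 Hz mod fs = 16 Hz.
16 Hz ≤ fs/2 = 22 Hz, appears at 16 Hz.
128 Hz mod fs = 40 Hz.
40 Hz > fs/2 = 22 Hz, folds to fs − 40 Hz = 4 Hz.
76 Hz mod fs = 32 Hz.
32 Hz > fs/2 = 22 Hz, folds to fs − 32 Hz = 12 Hz.
40 Hz > fs/2 = 22 Hz, folds to fs − 40 Hz = 4 Hz.
162 Hz mod fs = 30 Hz.
30 Hz > fs/2 = 22 Hz, folds to fs − 30 Hz = 14 Hz.
40 Hz and 128 Hz both map to 4 Hz.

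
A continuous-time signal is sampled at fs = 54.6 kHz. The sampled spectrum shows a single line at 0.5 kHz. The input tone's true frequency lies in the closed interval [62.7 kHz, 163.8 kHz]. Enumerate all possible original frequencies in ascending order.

108.7 kHz, 109.7 kHz, 163.3 kHz

Frequencies that alias to 0.5 kHz are k·fs ± 0.5 kHz for integer k ≥ 0.
k=0: 0.5 kHz.
k=1: 54.1 kHz, 55.1 kHz.
k=2: 108.7 kHz, 109.7 kHz.
k=3: 163.3 kHz, 164.3 kHz.
k=4: 217.9 kHz, 218.9 kHz.
Within [62.7 kHz, 163.8 kHz]: 108.7 kHz, 109.7 kHz, 163.3 kHz.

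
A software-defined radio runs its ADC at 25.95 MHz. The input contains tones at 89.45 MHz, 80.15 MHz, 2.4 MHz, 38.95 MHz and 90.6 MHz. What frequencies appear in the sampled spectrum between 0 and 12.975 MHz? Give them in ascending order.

2.3 MHz, 2.4 MHz, 11.6 MHz, 12.75 MHz, 12.95 MHz

fs/2 = 12.975 MHz.
89.45 MHz mod fs = 11.6 MHz.
11.6 MHz ≤ fs/2 = 12.975 MHz, appears at 11.6 MHz.
80.15 MHz mod fs = 2.3 MHz.
2.3 MHz ≤ fs/2 = 12.975 MHz, appears at 2.3 MHz.
2.4 MHz ≤ fs/2 = 12.975 MHz, passes unchanged.
38.95 MHz mod fs = 13 MHz.
13 MHz > fs/2 = 12.975 MHz, folds to fs − 13 MHz = 12.95 MHz.
90.6 MHz mod fs = 12.75 MHz.
12.75 MHz ≤ fs/2 = 12.975 MHz, appears at 12.75 MHz.
Distinct values: {2.3 MHz, 2.4 MHz, 11.6 MHz, 12.75 MHz, 12.95 MHz}.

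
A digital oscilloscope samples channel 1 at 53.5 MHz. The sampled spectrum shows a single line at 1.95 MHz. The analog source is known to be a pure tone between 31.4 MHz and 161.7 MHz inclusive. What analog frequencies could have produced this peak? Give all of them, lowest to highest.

Frequencies that alias to 1.95 MHz are k·fs ± 1.95 MHz for integer k ≥ 0.
k=0: 1.95 MHz.
k=1: 51.55 MHz, 55.45 MHz.
k=2: 105.05 MHz, 108.95 MHz.
k=3: 158.55 MHz, 162.45 MHz.
k=4: 212.05 MHz, 215.95 MHz.
Within [31.4 MHz, 161.7 MHz]: 51.55 MHz, 55.45 MHz, 105.05 MHz, 108.95 MHz, 158.55 MHz.

51.55 MHz, 55.45 MHz, 105.05 MHz, 108.95 MHz, 158.55 MHz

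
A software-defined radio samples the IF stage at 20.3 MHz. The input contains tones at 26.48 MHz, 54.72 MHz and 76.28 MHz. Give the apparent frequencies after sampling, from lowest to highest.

fs/2 = 10.15 MHz.
26.48 MHz mod fs = 6.18 MHz.
6.18 MHz ≤ fs/2 = 10.15 MHz, appears at 6.18 MHz.
54.72 MHz mod fs = 14.12 MHz.
14.12 MHz > fs/2 = 10.15 MHz, folds to fs − 14.12 MHz = 6.18 MHz.
76.28 MHz mod fs = 15.38 MHz.
15.38 MHz > fs/2 = 10.15 MHz, folds to fs − 15.38 MHz = 4.92 MHz.
Distinct values: {4.92 MHz, 6.18 MHz}.

4.92 MHz, 6.18 MHz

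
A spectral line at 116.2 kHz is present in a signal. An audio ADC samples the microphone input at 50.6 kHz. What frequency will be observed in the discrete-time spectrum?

15 kHz

116.2 kHz mod fs = 15 kHz.
15 kHz ≤ fs/2 = 25.3 kHz, appears at 15 kHz.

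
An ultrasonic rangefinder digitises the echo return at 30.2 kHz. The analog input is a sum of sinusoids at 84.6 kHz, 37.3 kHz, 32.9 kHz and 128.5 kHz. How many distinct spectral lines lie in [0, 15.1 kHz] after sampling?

4

fs/2 = 15.1 kHz.
84.6 kHz mod fs = 24.2 kHz.
24.2 kHz > fs/2 = 15.1 kHz, folds to fs − 24.2 kHz = 6 kHz.
37.3 kHz mod fs = 7.1 kHz.
7.1 kHz ≤ fs/2 = 15.1 kHz, appears at 7.1 kHz.
32.9 kHz mod fs = 2.7 kHz.
2.7 kHz ≤ fs/2 = 15.1 kHz, appears at 2.7 kHz.
128.5 kHz mod fs = 7.7 kHz.
7.7 kHz ≤ fs/2 = 15.1 kHz, appears at 7.7 kHz.
Distinct values: {2.7 kHz, 6 kHz, 7.1 kHz, 7.7 kHz} → 4.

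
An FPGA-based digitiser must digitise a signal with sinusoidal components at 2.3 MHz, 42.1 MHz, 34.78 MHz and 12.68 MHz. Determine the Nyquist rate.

84.2 MHz

Highest-frequency component: 42.1 MHz.
Nyquist rate = 2 × 42.1 MHz = 84.2 MHz.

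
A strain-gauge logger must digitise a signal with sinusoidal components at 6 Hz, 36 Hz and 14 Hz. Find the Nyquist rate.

72 Hz

Highest-frequency component: 36 Hz.
Nyquist rate = 2 × 36 Hz = 72 Hz.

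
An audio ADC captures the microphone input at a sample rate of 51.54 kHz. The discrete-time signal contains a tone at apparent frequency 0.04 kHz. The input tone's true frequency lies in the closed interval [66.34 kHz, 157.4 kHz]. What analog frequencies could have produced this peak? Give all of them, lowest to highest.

103.04 kHz, 103.12 kHz, 154.58 kHz, 154.66 kHz

Frequencies that alias to 0.04 kHz are k·fs ± 0.04 kHz for integer k ≥ 0.
k=0: 0.04 kHz.
k=1: 51.5 kHz, 51.58 kHz.
k=2: 103.04 kHz, 103.12 kHz.
k=3: 154.58 kHz, 154.66 kHz.
k=4: 206.12 kHz, 206.2 kHz.
Within [66.34 kHz, 157.4 kHz]: 103.04 kHz, 103.12 kHz, 154.58 kHz, 154.66 kHz.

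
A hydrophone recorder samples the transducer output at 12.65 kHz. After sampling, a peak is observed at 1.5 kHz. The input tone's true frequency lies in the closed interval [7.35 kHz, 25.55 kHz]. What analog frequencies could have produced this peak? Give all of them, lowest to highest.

Frequencies that alias to 1.5 kHz are k·fs ± 1.5 kHz for integer k ≥ 0.
k=0: 1.5 kHz.
k=1: 11.15 kHz, 14.15 kHz.
k=2: 23.8 kHz, 26.8 kHz.
k=3: 36.45 kHz, 39.45 kHz.
Within [7.35 kHz, 25.55 kHz]: 11.15 kHz, 14.15 kHz, 23.8 kHz.

11.15 kHz, 14.15 kHz, 23.8 kHz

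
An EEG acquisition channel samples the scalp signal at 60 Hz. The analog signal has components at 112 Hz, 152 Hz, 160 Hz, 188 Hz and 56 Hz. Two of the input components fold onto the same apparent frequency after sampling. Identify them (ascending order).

fs/2 = 30 Hz.
112 Hz mod fs = 52 Hz.
52 Hz > fs/2 = 30 Hz, folds to fs − 52 Hz = 8 Hz.
152 Hz mod fs = 32 Hz.
32 Hz > fs/2 = 30 Hz, folds to fs − 32 Hz = 28 Hz.
160 Hz mod fs = 40 Hz.
40 Hz > fs/2 = 30 Hz, folds to fs − 40 Hz = 20 Hz.
188 Hz mod fs = 8 Hz.
8 Hz ≤ fs/2 = 30 Hz, appears at 8 Hz.
56 Hz > fs/2 = 30 Hz, folds to fs − 56 Hz = 4 Hz.
112 Hz and 188 Hz both map to 8 Hz.

112 Hz, 188 Hz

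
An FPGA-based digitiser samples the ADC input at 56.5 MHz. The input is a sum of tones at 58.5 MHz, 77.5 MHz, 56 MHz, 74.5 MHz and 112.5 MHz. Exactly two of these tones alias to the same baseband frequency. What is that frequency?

fs/2 = 28.25 MHz.
58.5 MHz mod fs = 2 MHz.
2 MHz ≤ fs/2 = 28.25 MHz, appears at 2 MHz.
77.5 MHz mod fs = 21 MHz.
21 MHz ≤ fs/2 = 28.25 MHz, appears at 21 MHz.
56 MHz > fs/2 = 28.25 MHz, folds to fs − 56 MHz = 0.5 MHz.
74.5 MHz mod fs = 18 MHz.
18 MHz ≤ fs/2 = 28.25 MHz, appears at 18 MHz.
112.5 MHz mod fs = 56 MHz.
56 MHz > fs/2 = 28.25 MHz, folds to fs − 56 MHz = 0.5 MHz.
56 MHz and 112.5 MHz both map to 0.5 MHz.

0.5 MHz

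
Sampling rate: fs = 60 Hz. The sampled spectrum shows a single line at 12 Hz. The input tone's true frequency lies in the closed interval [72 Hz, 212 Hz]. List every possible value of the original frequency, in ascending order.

Frequencies that alias to 12 Hz are k·fs ± 12 Hz for integer k ≥ 0.
k=0: 12 Hz.
k=1: 48 Hz, 72 Hz.
k=2: 108 Hz, 132 Hz.
k=3: 168 Hz, 192 Hz.
k=4: 228 Hz, 252 Hz.
Within [72 Hz, 212 Hz]: 72 Hz, 108 Hz, 132 Hz, 168 Hz, 192 Hz.

72 Hz, 108 Hz, 132 Hz, 168 Hz, 192 Hz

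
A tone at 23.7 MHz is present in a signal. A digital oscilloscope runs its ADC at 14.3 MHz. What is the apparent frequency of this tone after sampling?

23.7 MHz mod fs = 9.4 MHz.
9.4 MHz > fs/2 = 7.15 MHz, folds to fs − 9.4 MHz = 4.9 MHz.

4.9 MHz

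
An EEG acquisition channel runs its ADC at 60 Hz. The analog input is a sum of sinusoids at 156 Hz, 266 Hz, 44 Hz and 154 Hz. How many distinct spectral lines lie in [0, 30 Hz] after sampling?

3

fs/2 = 30 Hz.
156 Hz mod fs = 36 Hz.
36 Hz > fs/2 = 30 Hz, folds to fs − 36 Hz = 24 Hz.
266 Hz mod fs = 26 Hz.
26 Hz ≤ fs/2 = 30 Hz, appears at 26 Hz.
44 Hz > fs/2 = 30 Hz, folds to fs − 44 Hz = 16 Hz.
154 Hz mod fs = 34 Hz.
34 Hz > fs/2 = 30 Hz, folds to fs − 34 Hz = 26 Hz.
Distinct values: {16 Hz, 24 Hz, 26 Hz} → 3.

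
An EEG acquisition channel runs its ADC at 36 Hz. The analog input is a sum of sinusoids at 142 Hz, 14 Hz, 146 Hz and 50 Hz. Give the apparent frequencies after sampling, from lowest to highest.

fs/2 = 18 Hz.
142 Hz mod fs = 34 Hz.
34 Hz > fs/2 = 18 Hz, folds to fs − 34 Hz = 2 Hz.
14 Hz ≤ fs/2 = 18 Hz, passes unchanged.
146 Hz mod fs = 2 Hz.
2 Hz ≤ fs/2 = 18 Hz, appears at 2 Hz.
50 Hz mod fs = 14 Hz.
14 Hz ≤ fs/2 = 18 Hz, appears at 14 Hz.
Distinct values: {2 Hz, 14 Hz}.

2 Hz, 14 Hz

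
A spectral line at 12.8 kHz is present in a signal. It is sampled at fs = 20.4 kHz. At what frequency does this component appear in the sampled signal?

12.8 kHz > fs/2 = 10.2 kHz, folds to fs − 12.8 kHz = 7.6 kHz.

7.6 kHz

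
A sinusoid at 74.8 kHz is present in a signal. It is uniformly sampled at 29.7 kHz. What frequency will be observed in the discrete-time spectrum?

14.3 kHz

74.8 kHz mod fs = 15.4 kHz.
15.4 kHz > fs/2 = 14.85 kHz, folds to fs − 15.4 kHz = 14.3 kHz.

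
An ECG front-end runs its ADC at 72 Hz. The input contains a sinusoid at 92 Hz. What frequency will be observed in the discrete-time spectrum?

20 Hz

92 Hz mod fs = 20 Hz.
20 Hz ≤ fs/2 = 36 Hz, appears at 20 Hz.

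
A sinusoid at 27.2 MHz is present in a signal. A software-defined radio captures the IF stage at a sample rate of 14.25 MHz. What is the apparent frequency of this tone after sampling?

1.3 MHz

27.2 MHz mod fs = 12.95 MHz.
12.95 MHz > fs/2 = 7.125 MHz, folds to fs − 12.95 MHz = 1.3 MHz.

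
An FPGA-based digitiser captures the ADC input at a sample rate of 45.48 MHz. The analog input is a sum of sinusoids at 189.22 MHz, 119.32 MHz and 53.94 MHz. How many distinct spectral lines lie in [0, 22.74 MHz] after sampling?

3

fs/2 = 22.74 MHz.
189.22 MHz mod fs = 7.3 MHz.
7.3 MHz ≤ fs/2 = 22.74 MHz, appears at 7.3 MHz.
119.32 MHz mod fs = 28.36 MHz.
28.36 MHz > fs/2 = 22.74 MHz, folds to fs − 28.36 MHz = 17.12 MHz.
53.94 MHz mod fs = 8.46 MHz.
8.46 MHz ≤ fs/2 = 22.74 MHz, appears at 8.46 MHz.
Distinct values: {7.3 MHz, 8.46 MHz, 17.12 MHz} → 3.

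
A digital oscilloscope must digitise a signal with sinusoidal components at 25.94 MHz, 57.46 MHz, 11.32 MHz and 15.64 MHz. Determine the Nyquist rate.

Highest-frequency component: 57.46 MHz.
Nyquist rate = 2 × 57.46 MHz = 114.92 MHz.

114.92 MHz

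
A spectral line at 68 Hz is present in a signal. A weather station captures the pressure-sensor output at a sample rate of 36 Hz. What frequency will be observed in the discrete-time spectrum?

4 Hz

68 Hz mod fs = 32 Hz.
32 Hz > fs/2 = 18 Hz, folds to fs − 32 Hz = 4 Hz.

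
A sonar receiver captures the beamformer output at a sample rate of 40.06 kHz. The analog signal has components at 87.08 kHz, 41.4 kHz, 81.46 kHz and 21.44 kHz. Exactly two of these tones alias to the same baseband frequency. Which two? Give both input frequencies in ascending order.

fs/2 = 20.03 kHz.
87.08 kHz mod fs = 6.96 kHz.
6.96 kHz ≤ fs/2 = 20.03 kHz, appears at 6.96 kHz.
41.4 kHz mod fs = 1.34 kHz.
1.34 kHz ≤ fs/2 = 20.03 kHz, appears at 1.34 kHz.
81.46 kHz mod fs = 1.34 kHz.
1.34 kHz ≤ fs/2 = 20.03 kHz, appears at 1.34 kHz.
21.44 kHz > fs/2 = 20.03 kHz, folds to fs − 21.44 kHz = 18.62 kHz.
41.4 kHz and 81.46 kHz both map to 1.34 kHz.

41.4 kHz, 81.46 kHz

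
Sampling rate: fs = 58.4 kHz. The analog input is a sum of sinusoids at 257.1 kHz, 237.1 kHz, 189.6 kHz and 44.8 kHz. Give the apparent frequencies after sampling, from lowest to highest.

3.5 kHz, 13.6 kHz, 14.4 kHz, 23.5 kHz

fs/2 = 29.2 kHz.
257.1 kHz mod fs = 23.5 kHz.
23.5 kHz ≤ fs/2 = 29.2 kHz, appears at 23.5 kHz.
237.1 kHz mod fs = 3.5 kHz.
3.5 kHz ≤ fs/2 = 29.2 kHz, appears at 3.5 kHz.
189.6 kHz mod fs = 14.4 kHz.
14.4 kHz ≤ fs/2 = 29.2 kHz, appears at 14.4 kHz.
44.8 kHz > fs/2 = 29.2 kHz, folds to fs − 44.8 kHz = 13.6 kHz.
Distinct values: {3.5 kHz, 13.6 kHz, 14.4 kHz, 23.5 kHz}.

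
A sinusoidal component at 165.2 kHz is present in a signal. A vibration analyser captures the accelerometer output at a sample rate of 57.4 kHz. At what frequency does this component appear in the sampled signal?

7 kHz

165.2 kHz mod fs = 50.4 kHz.
50.4 kHz > fs/2 = 28.7 kHz, folds to fs − 50.4 kHz = 7 kHz.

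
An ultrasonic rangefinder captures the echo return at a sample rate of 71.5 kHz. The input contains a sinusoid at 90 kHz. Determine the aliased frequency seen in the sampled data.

18.5 kHz

90 kHz mod fs = 18.5 kHz.
18.5 kHz ≤ fs/2 = 35.75 kHz, appears at 18.5 kHz.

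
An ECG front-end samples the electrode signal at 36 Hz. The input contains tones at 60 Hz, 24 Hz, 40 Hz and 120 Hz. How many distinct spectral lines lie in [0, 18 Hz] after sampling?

2

fs/2 = 18 Hz.
60 Hz mod fs = 24 Hz.
24 Hz > fs/2 = 18 Hz, folds to fs − 24 Hz = 12 Hz.
24 Hz > fs/2 = 18 Hz, folds to fs − 24 Hz = 12 Hz.
40 Hz mod fs = 4 Hz.
4 Hz ≤ fs/2 = 18 Hz, appears at 4 Hz.
120 Hz mod fs = 12 Hz.
12 Hz ≤ fs/2 = 18 Hz, appears at 12 Hz.
Distinct values: {4 Hz, 12 Hz} → 2.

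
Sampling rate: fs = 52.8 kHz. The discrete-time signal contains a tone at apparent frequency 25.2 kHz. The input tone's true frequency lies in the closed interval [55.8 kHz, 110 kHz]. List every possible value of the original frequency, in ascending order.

Frequencies that alias to 25.2 kHz are k·fs ± 25.2 kHz for integer k ≥ 0.
k=0: 25.2 kHz.
k=1: 27.6 kHz, 78 kHz.
k=2: 80.4 kHz, 130.8 kHz.
k=3: 133.2 kHz, 183.6 kHz.
Within [55.8 kHz, 110 kHz]: 78 kHz, 80.4 kHz.

78 kHz, 80.4 kHz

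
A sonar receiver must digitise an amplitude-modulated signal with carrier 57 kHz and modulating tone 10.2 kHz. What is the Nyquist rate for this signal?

AM sidebands sit at fc ± fm = 46.8 kHz and 67.2 kHz.
Highest-frequency component: 67.2 kHz.
Nyquist rate = 2 × 67.2 kHz = 134.4 kHz.

134.4 kHz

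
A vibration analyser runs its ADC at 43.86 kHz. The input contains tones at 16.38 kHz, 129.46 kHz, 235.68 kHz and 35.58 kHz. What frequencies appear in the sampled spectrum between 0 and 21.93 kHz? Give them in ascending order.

fs/2 = 21.93 kHz.
16.38 kHz ≤ fs/2 = 21.93 kHz, passes unchanged.
129.46 kHz mod fs = 41.74 kHz.
41.74 kHz > fs/2 = 21.93 kHz, folds to fs − 41.74 kHz = 2.12 kHz.
235.68 kHz mod fs = 16.38 kHz.
16.38 kHz ≤ fs/2 = 21.93 kHz, appears at 16.38 kHz.
35.58 kHz > fs/2 = 21.93 kHz, folds to fs − 35.58 kHz = 8.28 kHz.
Distinct values: {2.12 kHz, 8.28 kHz, 16.38 kHz}.

2.12 kHz, 8.28 kHz, 16.38 kHz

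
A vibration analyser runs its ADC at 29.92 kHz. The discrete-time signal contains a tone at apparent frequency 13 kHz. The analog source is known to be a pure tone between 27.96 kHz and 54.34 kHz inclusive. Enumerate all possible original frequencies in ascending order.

42.92 kHz, 46.84 kHz

Frequencies that alias to 13 kHz are k·fs ± 13 kHz for integer k ≥ 0.
k=0: 13 kHz.
k=1: 16.92 kHz, 42.92 kHz.
k=2: 46.84 kHz, 72.84 kHz.
k=3: 76.76 kHz, 102.76 kHz.
Within [27.96 kHz, 54.34 kHz]: 42.92 kHz, 46.84 kHz.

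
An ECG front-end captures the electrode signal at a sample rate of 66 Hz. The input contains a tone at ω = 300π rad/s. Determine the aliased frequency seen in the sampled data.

18 Hz

ω = 300π rad/s → f = ω/(2π) = 150 Hz.
150 Hz mod fs = 18 Hz.
18 Hz ≤ fs/2 = 33 Hz, appears at 18 Hz.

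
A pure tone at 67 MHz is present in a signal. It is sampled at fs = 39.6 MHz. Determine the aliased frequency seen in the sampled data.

67 MHz mod fs = 27.4 MHz.
27.4 MHz > fs/2 = 19.8 MHz, folds to fs − 27.4 MHz = 12.2 MHz.

12.2 MHz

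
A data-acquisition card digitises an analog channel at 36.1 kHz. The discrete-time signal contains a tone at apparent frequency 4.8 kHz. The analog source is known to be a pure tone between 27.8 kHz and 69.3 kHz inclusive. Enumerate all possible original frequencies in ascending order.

31.3 kHz, 40.9 kHz, 67.4 kHz

Frequencies that alias to 4.8 kHz are k·fs ± 4.8 kHz for integer k ≥ 0.
k=0: 4.8 kHz.
k=1: 31.3 kHz, 40.9 kHz.
k=2: 67.4 kHz, 77 kHz.
k=3: 103.5 kHz, 113.1 kHz.
Within [27.8 kHz, 69.3 kHz]: 31.3 kHz, 40.9 kHz, 67.4 kHz.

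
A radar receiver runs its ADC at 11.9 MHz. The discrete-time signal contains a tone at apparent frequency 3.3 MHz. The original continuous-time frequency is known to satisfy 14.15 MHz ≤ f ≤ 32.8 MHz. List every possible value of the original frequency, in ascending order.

15.2 MHz, 20.5 MHz, 27.1 MHz, 32.4 MHz

Frequencies that alias to 3.3 MHz are k·fs ± 3.3 MHz for integer k ≥ 0.
k=0: 3.3 MHz.
k=1: 8.6 MHz, 15.2 MHz.
k=2: 20.5 MHz, 27.1 MHz.
k=3: 32.4 MHz, 39 MHz.
k=4: 44.3 MHz, 50.9 MHz.
Within [14.15 MHz, 32.8 MHz]: 15.2 MHz, 20.5 MHz, 27.1 MHz, 32.4 MHz.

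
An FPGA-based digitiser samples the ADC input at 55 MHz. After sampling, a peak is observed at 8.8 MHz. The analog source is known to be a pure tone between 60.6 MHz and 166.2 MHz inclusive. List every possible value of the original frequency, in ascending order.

Frequencies that alias to 8.8 MHz are k·fs ± 8.8 MHz for integer k ≥ 0.
k=0: 8.8 MHz.
k=1: 46.2 MHz, 63.8 MHz.
k=2: 101.2 MHz, 118.8 MHz.
k=3: 156.2 MHz, 173.8 MHz.
k=4: 211.2 MHz, 228.8 MHz.
Within [60.6 MHz, 166.2 MHz]: 63.8 MHz, 101.2 MHz, 118.8 MHz, 156.2 MHz.

63.8 MHz, 101.2 MHz, 118.8 MHz, 156.2 MHz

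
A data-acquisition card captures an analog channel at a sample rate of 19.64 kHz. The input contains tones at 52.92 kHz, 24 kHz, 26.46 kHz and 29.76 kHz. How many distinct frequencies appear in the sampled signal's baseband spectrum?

fs/2 = 9.82 kHz.
52.92 kHz mod fs = 13.64 kHz.
13.64 kHz > fs/2 = 9.82 kHz, folds to fs − 13.64 kHz = 6 kHz.
24 kHz mod fs = 4.36 kHz.
4.36 kHz ≤ fs/2 = 9.82 kHz, appears at 4.36 kHz.
26.46 kHz mod fs = 6.82 kHz.
6.82 kHz ≤ fs/2 = 9.82 kHz, appears at 6.82 kHz.
29.76 kHz mod fs = 10.12 kHz.
10.12 kHz > fs/2 = 9.82 kHz, folds to fs − 10.12 kHz = 9.52 kHz.
Distinct values: {4.36 kHz, 6 kHz, 6.82 kHz, 9.52 kHz} → 4.

4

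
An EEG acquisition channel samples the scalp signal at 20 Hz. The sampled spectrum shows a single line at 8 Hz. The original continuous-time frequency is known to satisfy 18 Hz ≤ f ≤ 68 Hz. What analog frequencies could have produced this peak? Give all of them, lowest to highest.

28 Hz, 32 Hz, 48 Hz, 52 Hz, 68 Hz

Frequencies that alias to 8 Hz are k·fs ± 8 Hz for integer k ≥ 0.
k=0: 8 Hz.
k=1: 12 Hz, 28 Hz.
k=2: 32 Hz, 48 Hz.
k=3: 52 Hz, 68 Hz.
k=4: 72 Hz, 88 Hz.
Within [18 Hz, 68 Hz]: 28 Hz, 32 Hz, 48 Hz, 52 Hz, 68 Hz.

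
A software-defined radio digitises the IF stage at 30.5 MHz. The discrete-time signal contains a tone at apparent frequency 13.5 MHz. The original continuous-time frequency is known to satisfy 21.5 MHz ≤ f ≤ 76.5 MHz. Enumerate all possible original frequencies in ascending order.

Frequencies that alias to 13.5 MHz are k·fs ± 13.5 MHz for integer k ≥ 0.
k=0: 13.5 MHz.
k=1: 17 MHz, 44 MHz.
k=2: 47.5 MHz, 74.5 MHz.
k=3: 78 MHz, 105 MHz.
Within [21.5 MHz, 76.5 MHz]: 44 MHz, 47.5 MHz, 74.5 MHz.

44 MHz, 47.5 MHz, 74.5 MHz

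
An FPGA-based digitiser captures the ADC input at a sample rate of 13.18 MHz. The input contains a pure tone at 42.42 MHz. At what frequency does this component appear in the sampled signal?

42.42 MHz mod fs = 2.88 MHz.
2.88 MHz ≤ fs/2 = 6.59 MHz, appears at 2.88 MHz.

2.88 MHz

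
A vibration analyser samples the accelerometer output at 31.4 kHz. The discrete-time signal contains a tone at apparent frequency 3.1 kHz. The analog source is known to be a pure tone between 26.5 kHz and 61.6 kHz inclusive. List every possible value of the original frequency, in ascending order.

28.3 kHz, 34.5 kHz, 59.7 kHz

Frequencies that alias to 3.1 kHz are k·fs ± 3.1 kHz for integer k ≥ 0.
k=0: 3.1 kHz.
k=1: 28.3 kHz, 34.5 kHz.
k=2: 59.7 kHz, 65.9 kHz.
k=3: 91.1 kHz, 97.3 kHz.
Within [26.5 kHz, 61.6 kHz]: 28.3 kHz, 34.5 kHz, 59.7 kHz.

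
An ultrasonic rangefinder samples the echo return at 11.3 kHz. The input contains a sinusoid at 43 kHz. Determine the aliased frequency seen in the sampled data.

43 kHz mod fs = 9.1 kHz.
9.1 kHz > fs/2 = 5.65 kHz, folds to fs − 9.1 kHz = 2.2 kHz.

2.2 kHz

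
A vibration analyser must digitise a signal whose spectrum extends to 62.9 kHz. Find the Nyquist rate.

Nyquist rate = 2 × 62.9 kHz = 125.8 kHz.

125.8 kHz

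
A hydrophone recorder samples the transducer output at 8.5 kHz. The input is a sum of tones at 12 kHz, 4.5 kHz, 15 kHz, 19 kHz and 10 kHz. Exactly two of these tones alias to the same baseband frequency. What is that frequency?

fs/2 = 4.25 kHz.
12 kHz mod fs = 3.5 kHz.
3.5 kHz ≤ fs/2 = 4.25 kHz, appears at 3.5 kHz.
4.5 kHz > fs/2 = 4.25 kHz, folds to fs − 4.5 kHz = 4 kHz.
15 kHz mod fs = 6.5 kHz.
6.5 kHz > fs/2 = 4.25 kHz, folds to fs − 6.5 kHz = 2 kHz.
19 kHz mod fs = 2 kHz.
2 kHz ≤ fs/2 = 4.25 kHz, appears at 2 kHz.
10 kHz mod fs = 1.5 kHz.
1.5 kHz ≤ fs/2 = 4.25 kHz, appears at 1.5 kHz.
15 kHz and 19 kHz both map to 2 kHz.

2 kHz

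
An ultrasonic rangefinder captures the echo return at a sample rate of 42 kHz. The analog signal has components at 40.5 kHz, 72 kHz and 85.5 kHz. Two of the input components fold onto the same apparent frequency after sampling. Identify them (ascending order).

40.5 kHz, 85.5 kHz

fs/2 = 21 kHz.
40.5 kHz > fs/2 = 21 kHz, folds to fs − 40.5 kHz = 1.5 kHz.
72 kHz mod fs = 30 kHz.
30 kHz > fs/2 = 21 kHz, folds to fs − 30 kHz = 12 kHz.
85.5 kHz mod fs = 1.5 kHz.
1.5 kHz ≤ fs/2 = 21 kHz, appears at 1.5 kHz.
40.5 kHz and 85.5 kHz both map to 1.5 kHz.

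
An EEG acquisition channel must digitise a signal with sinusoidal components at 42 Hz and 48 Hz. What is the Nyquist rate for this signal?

96 Hz

Highest-frequency component: 48 Hz.
Nyquist rate = 2 × 48 Hz = 96 Hz.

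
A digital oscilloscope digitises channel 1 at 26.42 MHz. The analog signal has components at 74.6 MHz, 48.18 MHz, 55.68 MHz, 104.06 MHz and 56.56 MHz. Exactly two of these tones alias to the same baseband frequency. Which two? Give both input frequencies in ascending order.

fs/2 = 13.21 MHz.
74.6 MHz mod fs = 21.76 MHz.
21.76 MHz > fs/2 = 13.21 MHz, folds to fs − 21.76 MHz = 4.66 MHz.
48.18 MHz mod fs = 21.76 MHz.
21.76 MHz > fs/2 = 13.21 MHz, folds to fs − 21.76 MHz = 4.66 MHz.
55.68 MHz mod fs = 2.84 MHz.
2.84 MHz ≤ fs/2 = 13.21 MHz, appears at 2.84 MHz.
104.06 MHz mod fs = 24.8 MHz.
24.8 MHz > fs/2 = 13.21 MHz, folds to fs − 24.8 MHz = 1.62 MHz.
56.56 MHz mod fs = 3.72 MHz.
3.72 MHz ≤ fs/2 = 13.21 MHz, appears at 3.72 MHz.
48.18 MHz and 74.6 MHz both map to 4.66 MHz.

48.18 MHz, 74.6 MHz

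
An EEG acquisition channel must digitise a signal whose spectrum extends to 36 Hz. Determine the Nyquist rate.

Nyquist rate = 2 × 36 Hz = 72 Hz.

72 Hz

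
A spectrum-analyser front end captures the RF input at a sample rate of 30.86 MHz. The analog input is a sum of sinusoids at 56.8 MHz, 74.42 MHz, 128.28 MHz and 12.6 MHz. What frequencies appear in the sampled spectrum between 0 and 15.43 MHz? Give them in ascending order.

4.84 MHz, 4.92 MHz, 12.6 MHz, 12.7 MHz

fs/2 = 15.43 MHz.
56.8 MHz mod fs = 25.94 MHz.
25.94 MHz > fs/2 = 15.43 MHz, folds to fs − 25.94 MHz = 4.92 MHz.
74.42 MHz mod fs = 12.7 MHz.
12.7 MHz ≤ fs/2 = 15.43 MHz, appears at 12.7 MHz.
128.28 MHz mod fs = 4.84 MHz.
4.84 MHz ≤ fs/2 = 15.43 MHz, appears at 4.84 MHz.
12.6 MHz ≤ fs/2 = 15.43 MHz, passes unchanged.
Distinct values: {4.84 MHz, 4.92 MHz, 12.6 MHz, 12.7 MHz}.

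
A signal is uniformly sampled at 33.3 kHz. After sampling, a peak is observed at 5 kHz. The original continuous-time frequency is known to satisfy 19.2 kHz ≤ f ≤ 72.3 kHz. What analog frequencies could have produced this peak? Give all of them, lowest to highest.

28.3 kHz, 38.3 kHz, 61.6 kHz, 71.6 kHz

Frequencies that alias to 5 kHz are k·fs ± 5 kHz for integer k ≥ 0.
k=0: 5 kHz.
k=1: 28.3 kHz, 38.3 kHz.
k=2: 61.6 kHz, 71.6 kHz.
k=3: 94.9 kHz, 104.9 kHz.
Within [19.2 kHz, 72.3 kHz]: 28.3 kHz, 38.3 kHz, 61.6 kHz, 71.6 kHz.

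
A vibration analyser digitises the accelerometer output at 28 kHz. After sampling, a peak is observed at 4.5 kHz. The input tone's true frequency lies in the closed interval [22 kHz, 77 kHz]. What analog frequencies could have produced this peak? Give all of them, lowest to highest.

23.5 kHz, 32.5 kHz, 51.5 kHz, 60.5 kHz

Frequencies that alias to 4.5 kHz are k·fs ± 4.5 kHz for integer k ≥ 0.
k=0: 4.5 kHz.
k=1: 23.5 kHz, 32.5 kHz.
k=2: 51.5 kHz, 60.5 kHz.
k=3: 79.5 kHz, 88.5 kHz.
Within [22 kHz, 77 kHz]: 23.5 kHz, 32.5 kHz, 51.5 kHz, 60.5 kHz.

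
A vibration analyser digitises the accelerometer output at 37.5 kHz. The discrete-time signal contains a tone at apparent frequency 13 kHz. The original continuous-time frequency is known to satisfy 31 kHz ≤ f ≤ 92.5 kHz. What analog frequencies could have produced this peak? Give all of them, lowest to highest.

Frequencies that alias to 13 kHz are k·fs ± 13 kHz for integer k ≥ 0.
k=0: 13 kHz.
k=1: 24.5 kHz, 50.5 kHz.
k=2: 62 kHz, 88 kHz.
k=3: 99.5 kHz, 125.5 kHz.
Within [31 kHz, 92.5 kHz]: 50.5 kHz, 62 kHz, 88 kHz.

50.5 kHz, 62 kHz, 88 kHz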